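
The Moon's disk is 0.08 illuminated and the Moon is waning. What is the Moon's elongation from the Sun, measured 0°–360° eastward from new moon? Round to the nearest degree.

From f = (1 − cos θ)/2: cos θ = 1 − 2×0.08 = 0.840; arccos → 32.9°.
A waning Moon lies in 180°–360°, so θ = 360° − 32.9° = 327.1°.

327°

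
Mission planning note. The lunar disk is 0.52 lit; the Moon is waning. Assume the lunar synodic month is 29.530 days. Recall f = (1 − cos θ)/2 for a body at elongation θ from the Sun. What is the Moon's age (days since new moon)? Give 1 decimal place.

From f = (1 − cos θ)/2: cos θ = 1 − 2×0.52 = -0.040; arccos → 92.3°.
Since the Moon is past full (waning), take the reflex angle: θ = 360° − 92.3° = 267.7°.
Age = 29.530 × 267.7°/360° ≈ 21.96 days.

22.0 days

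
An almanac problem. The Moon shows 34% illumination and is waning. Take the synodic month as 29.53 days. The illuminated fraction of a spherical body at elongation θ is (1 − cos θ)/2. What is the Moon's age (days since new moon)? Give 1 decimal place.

23.7 days

cos θ = 1 − 2f = 0.320, giving a principal value of 71.3°.
Waning ⇒ past full, so θ = 360° − 71.3° = 288.7°.
Age = 29.53 × 288.7°/360° ≈ 23.68 days.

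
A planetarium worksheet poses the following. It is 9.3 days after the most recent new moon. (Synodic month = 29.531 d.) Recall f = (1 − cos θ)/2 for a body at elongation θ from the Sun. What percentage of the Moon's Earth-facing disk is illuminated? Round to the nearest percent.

70%

Elongation θ = 360° × 9.3/29.531 ≈ 113.4°.
cos 113.4° = (-0.397), so f = (1 − (-0.397))/2 = 0.698, so 70%.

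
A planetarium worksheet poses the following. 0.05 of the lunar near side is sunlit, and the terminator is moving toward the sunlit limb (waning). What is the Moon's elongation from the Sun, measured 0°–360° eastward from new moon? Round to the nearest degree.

334°

From f = (1 − cos θ)/2: cos θ = 1 − 2×0.05 = 0.900; arccos → 25.8°.
A waning Moon lies in 180°–360°, so θ = 360° − 25.8° = 334.2°.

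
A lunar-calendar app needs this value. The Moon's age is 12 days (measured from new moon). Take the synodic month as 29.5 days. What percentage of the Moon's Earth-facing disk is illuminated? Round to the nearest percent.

92%

The Moon has covered 12/29.5 of its cycle, so θ ≈ 360° × 12/29.5 = 146.4°.
With cos θ = (-0.833), the lit fraction is (1 − (-0.833))/2 ≈ 0.917, so 92%.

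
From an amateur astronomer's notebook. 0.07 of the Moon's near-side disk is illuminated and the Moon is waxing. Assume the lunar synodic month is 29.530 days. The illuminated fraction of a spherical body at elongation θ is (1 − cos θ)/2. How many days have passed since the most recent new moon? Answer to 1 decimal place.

2.5 days

cos θ = 1 − 2f = 0.860, giving a principal value of 30.7°.
Waxing ⇒ before full, so θ = 30.7°.
At 360°/29.530 d per day, 30.7° corresponds to 2.52 days.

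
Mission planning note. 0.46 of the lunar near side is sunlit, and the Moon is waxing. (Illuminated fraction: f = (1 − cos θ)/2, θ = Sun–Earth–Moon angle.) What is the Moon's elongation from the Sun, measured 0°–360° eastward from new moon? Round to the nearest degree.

Invert f = (1 − cos θ)/2 to get cos θ = 1 − 2(0.46) = 0.080, hence θ₀ = arccos 0.080 = 85.4°.
Before full moon the principal value applies: θ = 85.4°.

85°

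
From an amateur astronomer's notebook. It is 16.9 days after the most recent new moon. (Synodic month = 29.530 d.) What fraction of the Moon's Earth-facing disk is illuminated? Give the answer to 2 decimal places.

Elongation θ = 360° × 16.9/29.530 ≈ 206.0°.
With cos θ = (-0.899), the lit fraction is (1 − (-0.899))/2 ≈ 0.949.

0.95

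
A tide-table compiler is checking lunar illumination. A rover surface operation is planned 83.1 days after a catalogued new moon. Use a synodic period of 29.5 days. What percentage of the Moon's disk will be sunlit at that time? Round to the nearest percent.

Reduce mod P: 83.1 − 2×29.5 = 24.10 d into the current lunation.
Phase angle: θ = 360°·(24.10 d)/(29.5 d) = 294.1°.
With cos θ = 0.408, the lit fraction is (1 − 0.408)/2 ≈ 0.296, so 30%.

30%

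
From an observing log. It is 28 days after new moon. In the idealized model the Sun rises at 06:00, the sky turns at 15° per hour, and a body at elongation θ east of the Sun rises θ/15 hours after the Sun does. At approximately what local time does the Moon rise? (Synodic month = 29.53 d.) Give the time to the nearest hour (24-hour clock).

05:00

Phase angle: θ = 360°·(28 d)/(29.53 d) = 341.3°.
At 15° of sky rotation per hour, 341.3° corresponds to a 22.76 h lag.
06:00 + 22.76 h ≈ 04:45 → 05:00 to the nearest hour.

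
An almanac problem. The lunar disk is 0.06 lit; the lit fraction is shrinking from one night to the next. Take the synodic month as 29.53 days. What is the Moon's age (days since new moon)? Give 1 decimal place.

27.2 days

Invert f = (1 − cos θ)/2 to get cos θ = 1 − 2(0.06) = 0.880, hence θ₀ = arccos 0.880 = 28.4°.
Waning ⇒ past full, so θ = 360° − 28.4° = 331.6°.
Age = 29.53 × 331.6°/360° ≈ 27.20 days.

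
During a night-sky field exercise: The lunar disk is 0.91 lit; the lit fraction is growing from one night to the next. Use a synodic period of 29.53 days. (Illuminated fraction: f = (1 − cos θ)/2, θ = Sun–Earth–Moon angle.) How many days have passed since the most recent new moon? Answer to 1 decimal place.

From f = (1 − cos θ)/2: cos θ = 1 − 2×0.91 = -0.820; arccos → 145.1°.
Waxing ⇒ before full, so θ = 145.1°.
That fraction of the synodic month is 145.1/360 × 29.53 d ≈ 11.90 d.

11.9 days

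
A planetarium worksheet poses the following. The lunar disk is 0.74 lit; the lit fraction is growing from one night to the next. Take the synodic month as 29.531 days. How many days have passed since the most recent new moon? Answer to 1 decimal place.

9.7 days

From f = (1 − cos θ)/2: cos θ = 1 − 2×0.74 = -0.480; arccos → 118.7°.
Before full moon the principal value applies: θ = 118.7°.
At 360°/29.531 d per day, 118.7° corresponds to 9.74 days.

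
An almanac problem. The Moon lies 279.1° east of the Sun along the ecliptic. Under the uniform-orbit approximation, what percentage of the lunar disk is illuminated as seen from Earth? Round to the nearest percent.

cos 279.1° = 0.158, so f = (1 − 0.158)/2 = 0.421, i.e. 42%.

42%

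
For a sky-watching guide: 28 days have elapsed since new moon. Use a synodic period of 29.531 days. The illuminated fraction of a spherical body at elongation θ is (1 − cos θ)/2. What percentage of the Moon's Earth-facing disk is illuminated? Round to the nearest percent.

Phase angle: θ = 360°·(28 d)/(29.531 d) = 341.3°.
cos 341.3° = 0.947, so f = (1 − 0.947)/2 = 0.026, so 3%.

3%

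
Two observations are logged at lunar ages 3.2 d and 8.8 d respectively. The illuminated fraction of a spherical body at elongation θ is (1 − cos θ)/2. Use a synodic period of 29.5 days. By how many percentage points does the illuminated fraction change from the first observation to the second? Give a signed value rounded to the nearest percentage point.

+54 percentage points

First observation: θ = 360°·3.2/29.5 = 39.1°, so f = 0.112.
Second observation: θ = 107.4°, f = 0.649.
Δf = 0.649 − 0.112 = +0.538, i.e. +54 pp.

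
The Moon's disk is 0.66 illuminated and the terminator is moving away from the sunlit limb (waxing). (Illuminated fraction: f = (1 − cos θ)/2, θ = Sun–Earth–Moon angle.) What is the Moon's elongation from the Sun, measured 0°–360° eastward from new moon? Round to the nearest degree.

cos θ = 1 − 2f = -0.320, giving a principal value of 108.7°.
Before full moon the principal value applies: θ = 108.7°.

109°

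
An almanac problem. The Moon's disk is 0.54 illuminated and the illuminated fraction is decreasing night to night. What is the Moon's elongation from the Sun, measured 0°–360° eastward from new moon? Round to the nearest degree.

265°

Invert f = (1 − cos θ)/2 to get cos θ = 1 − 2(0.54) = -0.080, hence θ₀ = arccos -0.080 = 94.6°.
Since the Moon is past full (waning), take the reflex angle: θ = 360° − 94.6° = 265.4°.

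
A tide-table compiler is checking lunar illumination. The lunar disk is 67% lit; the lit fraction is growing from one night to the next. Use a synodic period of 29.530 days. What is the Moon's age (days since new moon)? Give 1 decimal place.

9.0 days

From f = (1 − cos θ)/2: cos θ = 1 − 2×0.67 = -0.340; arccos → 109.9°.
Before full moon the principal value applies: θ = 109.9°.
At 360°/29.530 d per day, 109.9° corresponds to 9.01 days.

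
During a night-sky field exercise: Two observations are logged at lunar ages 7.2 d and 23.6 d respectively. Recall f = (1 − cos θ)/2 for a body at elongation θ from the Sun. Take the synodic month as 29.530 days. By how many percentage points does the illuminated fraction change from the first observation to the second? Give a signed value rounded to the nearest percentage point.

-13 pp

θ₁ = 360° × 7.2/29.530 = 87.8°, f₁ = (1 − cos θ₁)/2 = 0.481.
θ₂ = 360° × 23.6/29.530 = 287.7°, f₂ = (1 − cos θ₂)/2 = 0.348.
Change = f₂ − f₁ = -0.133 → -13 percentage points.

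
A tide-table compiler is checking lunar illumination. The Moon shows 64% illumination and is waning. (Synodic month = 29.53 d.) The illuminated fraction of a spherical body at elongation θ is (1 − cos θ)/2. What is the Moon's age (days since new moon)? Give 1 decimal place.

cos θ = 1 − 2f = -0.280, giving a principal value of 106.3°.
Since the Moon is past full (waning), take the reflex angle: θ = 360° − 106.3° = 253.7°.
Age = 29.53 × 253.7°/360° ≈ 20.81 days.

20.8 days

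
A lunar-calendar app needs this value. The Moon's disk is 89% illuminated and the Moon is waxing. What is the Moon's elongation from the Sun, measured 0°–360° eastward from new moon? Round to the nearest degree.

Invert f = (1 − cos θ)/2 to get cos θ = 1 − 2(0.89) = -0.780, hence θ₀ = arccos -0.780 = 141.3°.
Waxing ⇒ before full, so θ = 141.3°.

141°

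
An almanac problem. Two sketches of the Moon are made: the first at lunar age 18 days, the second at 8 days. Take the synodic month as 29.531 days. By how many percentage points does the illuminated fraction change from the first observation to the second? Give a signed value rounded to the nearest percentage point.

θ₁ = 360° × 18/29.531 = 219.4°, f₁ = (1 − cos θ₁)/2 = 0.886.
θ₂ = 360° × 8/29.531 = 97.5°, f₂ = (1 − cos θ₂)/2 = 0.565.
Change = f₂ − f₁ = -0.321 → -32 percentage points.

-32 percentage points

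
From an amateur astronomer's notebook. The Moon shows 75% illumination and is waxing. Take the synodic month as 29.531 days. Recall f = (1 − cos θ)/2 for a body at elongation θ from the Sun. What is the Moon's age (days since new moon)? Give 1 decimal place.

Invert f = (1 − cos θ)/2 to get cos θ = 1 − 2(0.75) = -0.500, hence θ₀ = arccos -0.500 = 120.0°.
The Moon is waxing (0°–180°), so θ = 120.0° directly.
Age = 29.531 × 120.0°/360° ≈ 9.84 days.

9.8 days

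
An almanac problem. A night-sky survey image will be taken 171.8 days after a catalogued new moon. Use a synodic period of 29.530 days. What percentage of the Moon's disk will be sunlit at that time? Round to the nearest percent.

Reduce mod P: 171.8 − 5×29.530 = 24.15 d into the current lunation.
Phase angle: θ = 360°·(24.15 d)/(29.530 d) = 294.4°.
cos 294.4° = 0.413, so f = (1 − 0.413)/2 = 0.293, so 29%.

29%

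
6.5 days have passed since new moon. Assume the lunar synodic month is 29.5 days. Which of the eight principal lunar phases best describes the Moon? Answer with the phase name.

At 6.5/29.5 of the cycle, θ ≈ 79° — the first quarter range.

first quarter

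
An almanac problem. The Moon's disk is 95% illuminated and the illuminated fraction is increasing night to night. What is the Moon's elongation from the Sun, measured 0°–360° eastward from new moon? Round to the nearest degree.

cos θ = 1 − 2f = -0.900, giving a principal value of 154.2°.
Before full moon the principal value applies: θ = 154.2°.

154°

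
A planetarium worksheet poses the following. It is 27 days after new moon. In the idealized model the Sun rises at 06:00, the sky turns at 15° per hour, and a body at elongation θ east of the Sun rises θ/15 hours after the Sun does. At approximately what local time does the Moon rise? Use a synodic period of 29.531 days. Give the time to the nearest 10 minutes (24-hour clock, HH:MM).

04:00

Phase angle: θ = 360°·(27 d)/(29.531 d) = 329.1°.
Delay after the Sun = 329.1° / (15°/h) ≈ 21.94 h.
06:00 + 21.943 h ≈ 03:57 → 04:00 to the nearest ten minutes.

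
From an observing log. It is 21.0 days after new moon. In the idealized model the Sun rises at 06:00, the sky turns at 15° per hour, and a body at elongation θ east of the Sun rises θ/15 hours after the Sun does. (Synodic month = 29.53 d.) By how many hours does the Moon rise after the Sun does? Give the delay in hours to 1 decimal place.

17.1 h

Phase angle: θ = 360°·(21.0 d)/(29.53 d) = 256.0°.
At 15° of sky rotation per hour, 256.0° corresponds to a 17.07 h lag.
So the Moon rises 17.07 h after the Sun.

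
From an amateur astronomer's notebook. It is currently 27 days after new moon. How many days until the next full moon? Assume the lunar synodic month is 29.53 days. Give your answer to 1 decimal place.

Full moon occurs at elongation 180°, i.e. at age 29.53 × 180/360 = 14.765 d.
This lunation's full moon (14.765 d) has passed, so add one period: 44.295 − 27 = 17.295 days.

17.3 days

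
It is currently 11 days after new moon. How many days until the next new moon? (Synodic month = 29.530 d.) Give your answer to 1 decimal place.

18.5 days

One full lunation from the last new moon is 29.530 d; remaining = 29.530 − 11 = 18.530 d.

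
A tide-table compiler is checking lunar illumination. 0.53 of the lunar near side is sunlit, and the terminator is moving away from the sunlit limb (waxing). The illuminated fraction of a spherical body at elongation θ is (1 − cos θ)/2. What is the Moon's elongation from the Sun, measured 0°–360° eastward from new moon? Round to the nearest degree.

cos θ = 1 − 2f = -0.060, giving a principal value of 93.4°.
Waxing ⇒ before full, so θ = 93.4°.

93°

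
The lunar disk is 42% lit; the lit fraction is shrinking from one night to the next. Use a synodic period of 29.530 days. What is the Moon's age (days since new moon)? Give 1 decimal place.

22.9 days

From f = (1 − cos θ)/2: cos θ = 1 − 2×0.42 = 0.160; arccos → 80.8°.
A waning Moon lies in 180°–360°, so θ = 360° − 80.8° = 279.2°.
At 360°/29.530 d per day, 279.2° corresponds to 22.90 days.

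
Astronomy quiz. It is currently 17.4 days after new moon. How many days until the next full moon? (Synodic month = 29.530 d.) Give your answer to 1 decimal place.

Full moon occurs at elongation 180°, i.e. at age 29.530 × 180/360 = 14.765 d.
This lunation's full moon (14.765 d) has passed, so add one period: 44.295 − 17.4 = 26.895 days.

26.9 days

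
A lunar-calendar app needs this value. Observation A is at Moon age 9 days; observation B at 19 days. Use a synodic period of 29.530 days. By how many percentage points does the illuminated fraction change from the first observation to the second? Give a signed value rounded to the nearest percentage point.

θ₁ = 360° × 9/29.530 = 109.7°, f₁ = (1 − cos θ₁)/2 = 0.669.
θ₂ = 360° × 19/29.530 = 231.6°, f₂ = (1 − cos θ₂)/2 = 0.810.
Change = f₂ − f₁ = +0.142 → +14 percentage points.

+14 pp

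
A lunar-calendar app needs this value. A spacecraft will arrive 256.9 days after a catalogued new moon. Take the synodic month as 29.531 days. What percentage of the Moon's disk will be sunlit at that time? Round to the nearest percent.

256.9/29.531 = 8.699 lunations, so 8 complete cycles and 20.65 d into the next.
Elongation θ = 360° × 20.65/29.531 ≈ 251.8°.
cos 251.8° = (-0.313), so f = (1 − (-0.313))/2 = 0.657, so 66%.

66%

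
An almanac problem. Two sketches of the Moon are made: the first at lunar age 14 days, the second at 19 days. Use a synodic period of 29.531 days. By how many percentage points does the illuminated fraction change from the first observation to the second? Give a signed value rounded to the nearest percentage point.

First observation: θ = 360°·14/29.531 = 170.7°, so f = 0.993.
Second observation: θ = 231.6°, f = 0.810.
Δf = 0.810 − 0.993 = -0.183, i.e. -18 pp.

-18 pp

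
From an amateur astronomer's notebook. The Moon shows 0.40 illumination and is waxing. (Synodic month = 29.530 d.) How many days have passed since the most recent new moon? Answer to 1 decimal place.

Invert f = (1 − cos θ)/2 to get cos θ = 1 − 2(0.40) = 0.200, hence θ₀ = arccos 0.200 = 78.5°.
Waxing ⇒ before full, so θ = 78.5°.
Age = 29.530 × 78.5°/360° ≈ 6.44 days.

6.4 days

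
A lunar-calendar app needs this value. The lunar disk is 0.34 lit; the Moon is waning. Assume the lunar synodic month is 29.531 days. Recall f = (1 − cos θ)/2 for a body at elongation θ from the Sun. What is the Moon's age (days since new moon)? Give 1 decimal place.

23.7 days

Invert f = (1 − cos θ)/2 to get cos θ = 1 − 2(0.34) = 0.320, hence θ₀ = arccos 0.320 = 71.3°.
Since the Moon is past full (waning), take the reflex angle: θ = 360° − 71.3° = 288.7°.
Age = 29.531 × 288.7°/360° ≈ 23.68 days.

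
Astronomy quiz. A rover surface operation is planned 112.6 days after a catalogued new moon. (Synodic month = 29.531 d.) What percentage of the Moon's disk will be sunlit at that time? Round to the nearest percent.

31%

112.6 d spans 3 complete synodic months (3 × 29.531 = 88.59 d) plus 24.01 d.
Elongation θ = 360° × 24.01/29.531 ≈ 292.7°.
cos 292.7° = 0.385, so f = (1 − 0.385)/2 = 0.307, so 31%.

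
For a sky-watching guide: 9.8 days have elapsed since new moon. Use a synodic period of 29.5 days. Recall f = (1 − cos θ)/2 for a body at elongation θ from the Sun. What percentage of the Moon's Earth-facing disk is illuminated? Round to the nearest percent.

75%

The Moon has covered 9.8/29.5 of its cycle, so θ ≈ 360° × 9.8/29.5 = 119.6°.
cos 119.6° = (-0.494), so f = (1 − (-0.494))/2 = 0.747, so 75%.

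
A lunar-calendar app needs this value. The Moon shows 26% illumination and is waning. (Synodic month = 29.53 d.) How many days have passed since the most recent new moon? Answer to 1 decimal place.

From f = (1 − cos θ)/2: cos θ = 1 − 2×0.26 = 0.480; arccos → 61.3°.
Waning ⇒ past full, so θ = 360° − 61.3° = 298.7°.
That fraction of the synodic month is 298.7/360 × 29.53 d ≈ 24.50 d.

24.5 days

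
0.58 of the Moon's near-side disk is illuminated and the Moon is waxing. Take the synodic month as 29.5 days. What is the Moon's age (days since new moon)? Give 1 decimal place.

From f = (1 − cos θ)/2: cos θ = 1 − 2×0.58 = -0.160; arccos → 99.2°.
Before full moon the principal value applies: θ = 99.2°.
Age = 29.5 × 99.2°/360° ≈ 8.13 days.

8.1 days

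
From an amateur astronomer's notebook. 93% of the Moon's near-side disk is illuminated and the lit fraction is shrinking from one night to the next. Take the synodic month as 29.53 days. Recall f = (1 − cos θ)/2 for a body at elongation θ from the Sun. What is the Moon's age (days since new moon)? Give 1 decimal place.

17.3 days

cos θ = 1 − 2f = -0.860, giving a principal value of 149.3°.
A waning Moon lies in 180°–360°, so θ = 360° − 149.3° = 210.7°.
That fraction of the synodic month is 210.7/360 × 29.53 d ≈ 17.28 d.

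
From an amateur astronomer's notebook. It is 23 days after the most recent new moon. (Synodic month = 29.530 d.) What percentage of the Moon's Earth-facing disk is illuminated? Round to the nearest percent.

The Moon has covered 23/29.530 of its cycle, so θ ≈ 360° × 23/29.530 = 280.4°.
cos 280.4° = 0.180, so f = (1 − 0.180)/2 = 0.410, so 41%.

41%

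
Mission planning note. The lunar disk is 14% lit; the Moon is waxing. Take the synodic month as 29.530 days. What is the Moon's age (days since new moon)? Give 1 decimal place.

Invert f = (1 − cos θ)/2 to get cos θ = 1 − 2(0.14) = 0.720, hence θ₀ = arccos 0.720 = 43.9°.
Waxing ⇒ before full, so θ = 43.9°.
That fraction of the synodic month is 43.9/360 × 29.530 d ≈ 3.60 d.

3.6 days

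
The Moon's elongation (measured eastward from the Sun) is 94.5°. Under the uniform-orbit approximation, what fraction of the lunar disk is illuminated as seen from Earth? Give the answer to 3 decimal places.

f = (1 − cos 94.5°)/2 = (1 − (-0.078))/2 ≈ 0.539.

0.539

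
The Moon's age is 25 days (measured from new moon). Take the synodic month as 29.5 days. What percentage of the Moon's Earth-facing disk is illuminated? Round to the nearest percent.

21%

Elongation θ = 360° × 25/29.5 ≈ 305.1°.
Illuminated fraction = (1 − cos 305.1°)/2 = (1 − 0.575)/2 ≈ 0.213, so 21%.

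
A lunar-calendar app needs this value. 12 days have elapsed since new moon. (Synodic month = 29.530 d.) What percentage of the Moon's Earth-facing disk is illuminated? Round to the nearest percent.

92%

The Moon has covered 12/29.530 of its cycle, so θ ≈ 360° × 12/29.530 = 146.3°.
cos 146.3° = (-0.832), so f = (1 − (-0.832))/2 = 0.916, so 92%.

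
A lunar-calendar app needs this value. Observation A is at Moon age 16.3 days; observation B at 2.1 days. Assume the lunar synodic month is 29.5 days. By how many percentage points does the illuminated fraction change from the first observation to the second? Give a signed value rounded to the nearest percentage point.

θ₁ = 360° × 16.3/29.5 = 198.9°, f₁ = (1 − cos θ₁)/2 = 0.973.
θ₂ = 360° × 2.1/29.5 = 25.6°, f₂ = (1 − cos θ₂)/2 = 0.049.
Change = f₂ − f₁ = -0.924 → -92 percentage points.

-92 pp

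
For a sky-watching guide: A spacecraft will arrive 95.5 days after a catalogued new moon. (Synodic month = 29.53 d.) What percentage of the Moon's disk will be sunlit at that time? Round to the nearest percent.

45%

95.5/29.53 = 3.234 lunations, so 3 complete cycles and 6.91 d into the next.
Phase angle: θ = 360°·(6.91 d)/(29.53 d) = 84.2°.
cos 84.2° = 0.100, so f = (1 − 0.100)/2 = 0.450, so 45%.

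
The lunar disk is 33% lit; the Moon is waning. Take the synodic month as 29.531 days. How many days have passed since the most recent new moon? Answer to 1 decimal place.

23.8 days

Invert f = (1 − cos θ)/2 to get cos θ = 1 − 2(0.33) = 0.340, hence θ₀ = arccos 0.340 = 70.1°.
Since the Moon is past full (waning), take the reflex angle: θ = 360° − 70.1° = 289.9°.
At 360°/29.531 d per day, 289.9° corresponds to 23.78 days.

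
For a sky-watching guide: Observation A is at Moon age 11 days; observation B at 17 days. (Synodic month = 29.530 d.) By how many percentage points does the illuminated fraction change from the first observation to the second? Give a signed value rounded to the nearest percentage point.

+10 pp

First observation: θ = 360°·11/29.530 = 134.1°, so f = 0.848.
Second observation: θ = 207.2°, f = 0.945.
Δf = 0.945 − 0.848 = +0.097, i.e. +10 pp.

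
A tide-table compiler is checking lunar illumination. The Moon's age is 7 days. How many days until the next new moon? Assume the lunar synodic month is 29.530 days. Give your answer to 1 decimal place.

22.5 days

One full lunation from the last new moon is 29.530 d; remaining = 29.530 − 7 = 22.530 d.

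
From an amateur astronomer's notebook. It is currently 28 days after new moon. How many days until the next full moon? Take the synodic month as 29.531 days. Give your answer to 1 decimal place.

Full moon is 0.5 of the way through the cycle: age 0.5 × 29.531 = 14.765 d.
Already past this cycle's full moon; the next is at 14.765 + 29.531 = 44.296 d, so 44.296 − 28 = 16.296 days.

16.3 days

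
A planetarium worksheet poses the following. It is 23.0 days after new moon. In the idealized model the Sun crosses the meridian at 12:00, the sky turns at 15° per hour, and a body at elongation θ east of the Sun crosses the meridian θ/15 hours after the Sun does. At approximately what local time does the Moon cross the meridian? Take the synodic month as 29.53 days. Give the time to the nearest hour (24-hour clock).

Elongation θ = 360° × 23.0/29.53 ≈ 280.4°.
Delay after the Sun = 280.4° / (15°/h) ≈ 18.69 h.
12:00 + 18.69 h ≈ 06:42 → 07:00 to the nearest hour.

07:00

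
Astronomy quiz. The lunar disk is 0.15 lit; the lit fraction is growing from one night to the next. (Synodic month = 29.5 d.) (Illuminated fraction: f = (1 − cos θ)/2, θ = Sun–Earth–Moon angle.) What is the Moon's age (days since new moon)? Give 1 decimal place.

3.7 days

From f = (1 − cos θ)/2: cos θ = 1 − 2×0.15 = 0.700; arccos → 45.6°.
Waxing ⇒ before full, so θ = 45.6°.
Age = 29.5 × 45.6°/360° ≈ 3.73 days.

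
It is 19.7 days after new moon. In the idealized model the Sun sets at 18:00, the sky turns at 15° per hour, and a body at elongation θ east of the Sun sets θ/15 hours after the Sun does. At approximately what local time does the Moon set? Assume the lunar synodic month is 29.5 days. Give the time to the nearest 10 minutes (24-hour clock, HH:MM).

Phase angle: θ = 360°·(19.7 d)/(29.5 d) = 240.4°.
Delay after the Sun = 240.4° / (15°/h) ≈ 16.03 h.
18:00 + 16.027 h ≈ 10:02 → 10:00 to the nearest ten minutes.

10:00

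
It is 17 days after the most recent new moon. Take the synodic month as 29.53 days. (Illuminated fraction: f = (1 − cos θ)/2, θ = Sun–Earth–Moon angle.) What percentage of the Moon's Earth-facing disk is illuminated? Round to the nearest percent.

Elongation θ = 360° × 17/29.53 ≈ 207.2°.
Illuminated fraction = (1 − cos 207.2°)/2 = (1 − (-0.889))/2 ≈ 0.945, so 94%.

94%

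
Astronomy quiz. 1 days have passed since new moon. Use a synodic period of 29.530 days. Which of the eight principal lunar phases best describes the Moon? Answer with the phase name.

new moon

At 1/29.530 of the cycle, θ ≈ 12° — the new moon range.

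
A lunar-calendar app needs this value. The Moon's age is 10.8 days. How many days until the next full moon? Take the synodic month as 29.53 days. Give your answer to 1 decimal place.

4.0 days

Full moon occurs at elongation 180°, i.e. at age 29.53 × 180/360 = 14.765 d.
That is 14.765 − 10.8 = 3.965 days ahead.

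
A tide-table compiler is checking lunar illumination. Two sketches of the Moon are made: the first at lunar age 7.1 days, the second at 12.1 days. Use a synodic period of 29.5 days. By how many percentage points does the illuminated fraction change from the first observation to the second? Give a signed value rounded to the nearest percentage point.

θ₁ = 360° × 7.1/29.5 = 86.6°, f₁ = (1 − cos θ₁)/2 = 0.471.
θ₂ = 360° × 12.1/29.5 = 147.7°, f₂ = (1 − cos θ₂)/2 = 0.922.
Change = f₂ − f₁ = +0.452 → +45 percentage points.

+45 pp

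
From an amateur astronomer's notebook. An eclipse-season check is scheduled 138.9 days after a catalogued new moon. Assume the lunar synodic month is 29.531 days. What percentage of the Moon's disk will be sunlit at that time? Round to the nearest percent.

64%

138.9 d spans 4 complete synodic months (4 × 29.531 = 118.12 d) plus 20.78 d.
Elongation θ = 360° × 20.78/29.531 ≈ 253.3°.
With cos θ = (-0.288), the lit fraction is (1 − (-0.288))/2 ≈ 0.644, so 64%.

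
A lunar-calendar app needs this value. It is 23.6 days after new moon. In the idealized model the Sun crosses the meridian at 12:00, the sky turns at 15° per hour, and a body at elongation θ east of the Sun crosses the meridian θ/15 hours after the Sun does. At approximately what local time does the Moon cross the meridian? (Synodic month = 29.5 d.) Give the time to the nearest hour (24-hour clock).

The Moon has covered 23.6/29.5 of its cycle, so θ ≈ 360° × 23.6/29.5 = 288.0°.
At 15° of sky rotation per hour, 288.0° corresponds to a 19.20 h lag.
12:00 + 19.20 h ≈ 07:12 → 07:00 to the nearest hour.

07:00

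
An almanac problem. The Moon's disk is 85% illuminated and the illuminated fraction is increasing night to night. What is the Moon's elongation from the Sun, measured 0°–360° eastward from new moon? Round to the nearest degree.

cos θ = 1 − 2f = -0.700, giving a principal value of 134.4°.
The Moon is waxing (0°–180°), so θ = 134.4° directly.

134°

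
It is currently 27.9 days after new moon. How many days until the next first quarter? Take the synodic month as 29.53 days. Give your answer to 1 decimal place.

9.0 days

First quarter is 0.25 of the way through the cycle: age 0.25 × 29.53 = 7.383 d.
This lunation's first quarter (7.383 d) has passed, so add one period: 36.913 − 27.9 = 9.013 days.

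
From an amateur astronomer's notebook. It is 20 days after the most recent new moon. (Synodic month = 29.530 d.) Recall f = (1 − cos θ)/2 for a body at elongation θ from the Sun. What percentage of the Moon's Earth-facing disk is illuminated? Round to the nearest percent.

The Moon has covered 20/29.530 of its cycle, so θ ≈ 360° × 20/29.530 = 243.8°.
Illuminated fraction = (1 − cos 243.8°)/2 = (1 − (-0.441))/2 ≈ 0.721, so 72%.

72%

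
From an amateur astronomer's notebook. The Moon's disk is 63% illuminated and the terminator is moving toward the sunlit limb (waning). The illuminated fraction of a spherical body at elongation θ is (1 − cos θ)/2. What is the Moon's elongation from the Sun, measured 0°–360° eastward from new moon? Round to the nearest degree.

255°

Invert f = (1 − cos θ)/2 to get cos θ = 1 − 2(0.63) = -0.260, hence θ₀ = arccos -0.260 = 105.1°.
A waning Moon lies in 180°–360°, so θ = 360° − 105.1° = 254.9°.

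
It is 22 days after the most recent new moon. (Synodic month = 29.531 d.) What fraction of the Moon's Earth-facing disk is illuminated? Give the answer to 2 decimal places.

The Moon has covered 22/29.531 of its cycle, so θ ≈ 360° × 22/29.531 = 268.2°.
cos 268.2° = (-0.032), so f = (1 − (-0.032))/2 = 0.516.

0.52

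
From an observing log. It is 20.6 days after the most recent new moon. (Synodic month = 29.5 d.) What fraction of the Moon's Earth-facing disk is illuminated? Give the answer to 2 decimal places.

The Moon has covered 20.6/29.5 of its cycle, so θ ≈ 360° × 20.6/29.5 = 251.4°.
With cos θ = (-0.319), the lit fraction is (1 − (-0.319))/2 ≈ 0.660.

0.66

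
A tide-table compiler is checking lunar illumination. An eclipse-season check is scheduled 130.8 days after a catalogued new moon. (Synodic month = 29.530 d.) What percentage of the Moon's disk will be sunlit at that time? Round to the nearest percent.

Reduce mod P: 130.8 − 4×29.530 = 12.68 d into the current lunation.
Phase angle: θ = 360°·(12.68 d)/(29.530 d) = 154.6°.
cos 154.6° = (-0.903), so f = (1 − (-0.903))/2 = 0.952, so 95%.

95%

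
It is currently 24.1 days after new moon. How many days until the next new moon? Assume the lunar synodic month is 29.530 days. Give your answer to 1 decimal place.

One full lunation from the last new moon is 29.530 d; remaining = 29.530 − 24.1 = 5.430 d.

5.4 days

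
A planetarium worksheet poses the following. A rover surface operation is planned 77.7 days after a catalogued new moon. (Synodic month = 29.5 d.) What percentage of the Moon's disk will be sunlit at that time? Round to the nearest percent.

77.7/29.5 = 2.634 lunations, so 2 complete cycles and 18.70 d into the next.
Elongation θ = 360° × 18.70/29.5 ≈ 228.2°.
With cos θ = (-0.666), the lit fraction is (1 − (-0.666))/2 ≈ 0.833, so 83%.

83%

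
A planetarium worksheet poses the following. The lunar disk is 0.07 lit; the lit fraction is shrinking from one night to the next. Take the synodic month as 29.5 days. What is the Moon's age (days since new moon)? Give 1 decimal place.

Invert f = (1 − cos θ)/2 to get cos θ = 1 − 2(0.07) = 0.860, hence θ₀ = arccos 0.860 = 30.7°.
Since the Moon is past full (waning), take the reflex angle: θ = 360° − 30.7° = 329.3°.
At 360°/29.5 d per day, 329.3° corresponds to 26.99 days.

27.0 days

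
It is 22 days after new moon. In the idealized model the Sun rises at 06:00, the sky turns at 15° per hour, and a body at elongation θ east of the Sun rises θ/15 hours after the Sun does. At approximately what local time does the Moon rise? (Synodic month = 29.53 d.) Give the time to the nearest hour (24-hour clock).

00:00

The Moon has covered 22/29.53 of its cycle, so θ ≈ 360° × 22/29.53 = 268.2°.
At 15° of sky rotation per hour, 268.2° corresponds to a 17.88 h lag.
06:00 + 17.88 h ≈ 23:53 → 00:00 to the nearest hour.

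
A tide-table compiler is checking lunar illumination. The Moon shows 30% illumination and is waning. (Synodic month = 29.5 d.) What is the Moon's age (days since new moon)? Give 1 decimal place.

cos θ = 1 − 2f = 0.400, giving a principal value of 66.4°.
Waning ⇒ past full, so θ = 360° − 66.4° = 293.6°.
At 360°/29.5 d per day, 293.6° corresponds to 24.06 days.

24.1 days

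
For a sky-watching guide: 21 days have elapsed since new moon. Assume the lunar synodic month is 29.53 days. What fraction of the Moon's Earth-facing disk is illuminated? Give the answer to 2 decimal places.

Elongation θ = 360° × 21/29.53 ≈ 256.0°.
cos 256.0° = (-0.242), so f = (1 − (-0.242))/2 = 0.621.

0.62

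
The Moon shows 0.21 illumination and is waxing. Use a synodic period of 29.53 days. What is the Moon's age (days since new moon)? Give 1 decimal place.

4.5 days

cos θ = 1 − 2f = 0.580, giving a principal value of 54.5°.
The Moon is waxing (0°–180°), so θ = 54.5° directly.
At 360°/29.53 d per day, 54.5° corresponds to 4.47 days.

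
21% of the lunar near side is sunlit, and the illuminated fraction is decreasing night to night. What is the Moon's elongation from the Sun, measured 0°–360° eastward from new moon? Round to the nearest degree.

cos θ = 1 − 2f = 0.580, giving a principal value of 54.5°.
A waning Moon lies in 180°–360°, so θ = 360° − 54.5° = 305.5°.

305°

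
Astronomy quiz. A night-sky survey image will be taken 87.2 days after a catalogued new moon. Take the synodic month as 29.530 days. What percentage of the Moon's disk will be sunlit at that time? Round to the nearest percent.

2%

Reduce mod P: 87.2 − 2×29.530 = 28.14 d into the current lunation.
Phase angle: θ = 360°·(28.14 d)/(29.530 d) = 343.1°.
Illuminated fraction = (1 − cos 343.1°)/2 = (1 − 0.957)/2 ≈ 0.022, so 2%.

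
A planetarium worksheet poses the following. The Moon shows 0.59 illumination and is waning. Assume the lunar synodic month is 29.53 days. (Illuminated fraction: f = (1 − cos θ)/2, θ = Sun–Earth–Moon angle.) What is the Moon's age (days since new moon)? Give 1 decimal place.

21.3 days

cos θ = 1 − 2f = -0.180, giving a principal value of 100.4°.
Since the Moon is past full (waning), take the reflex angle: θ = 360° − 100.4° = 259.6°.
That fraction of the synodic month is 259.6/360 × 29.53 d ≈ 21.30 d.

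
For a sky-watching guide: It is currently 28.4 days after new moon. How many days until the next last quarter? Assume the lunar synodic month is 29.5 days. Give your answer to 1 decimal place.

23.2 days

Last quarter is 0.75 of the way through the cycle: age 0.75 × 29.5 = 22.125 d.
This lunation's last quarter (22.125 d) has passed, so add one period: 51.625 − 28.4 = 23.225 days.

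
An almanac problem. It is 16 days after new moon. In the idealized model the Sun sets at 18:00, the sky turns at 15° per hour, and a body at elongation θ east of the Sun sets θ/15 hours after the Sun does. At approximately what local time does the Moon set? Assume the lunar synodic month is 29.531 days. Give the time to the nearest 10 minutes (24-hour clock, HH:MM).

07:00

The Moon has covered 16/29.531 of its cycle, so θ ≈ 360° × 16/29.531 = 195.0°.
The Moon trails the Sun by θ/15 = 195.0/15 ≈ 13.00 hours.
18:00 + 13.003 h ≈ 07:00 → 07:00 to the nearest ten minutes.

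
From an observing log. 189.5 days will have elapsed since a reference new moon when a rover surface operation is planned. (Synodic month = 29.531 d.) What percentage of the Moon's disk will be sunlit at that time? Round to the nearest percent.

93%

189.5 d spans 6 complete synodic months (6 × 29.531 = 177.19 d) plus 12.31 d.
Phase angle: θ = 360°·(12.31 d)/(29.531 d) = 150.1°.
cos 150.1° = (-0.867), so f = (1 − (-0.867))/2 = 0.934, so 93%.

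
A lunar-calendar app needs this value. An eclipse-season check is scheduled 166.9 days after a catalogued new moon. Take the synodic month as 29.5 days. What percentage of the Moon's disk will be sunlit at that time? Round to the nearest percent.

77%

Reduce mod P: 166.9 − 5×29.5 = 19.40 d into the current lunation.
Elongation θ = 360° × 19.40/29.5 ≈ 236.7°.
cos 236.7° = (-0.548), so f = (1 − (-0.548))/2 = 0.774, so 77%.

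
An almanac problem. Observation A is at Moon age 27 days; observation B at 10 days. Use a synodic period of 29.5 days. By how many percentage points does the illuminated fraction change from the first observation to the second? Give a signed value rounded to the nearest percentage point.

+70 pp

First observation: θ = 360°·27/29.5 = 329.5°, so f = 0.069.
Second observation: θ = 122.0°, f = 0.765.
Δf = 0.765 − 0.069 = +0.696, i.e. +70 pp.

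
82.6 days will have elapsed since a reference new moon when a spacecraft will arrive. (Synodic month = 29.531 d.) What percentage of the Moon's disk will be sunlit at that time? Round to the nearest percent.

35%

82.6 d spans 2 complete synodic months (2 × 29.531 = 59.06 d) plus 23.54 d.
The Moon has covered 23.54/29.531 of its cycle, so θ ≈ 360° × 23.54/29.531 = 286.9°.
cos 286.9° = 0.291, so f = (1 − 0.291)/2 = 0.354, so 35%.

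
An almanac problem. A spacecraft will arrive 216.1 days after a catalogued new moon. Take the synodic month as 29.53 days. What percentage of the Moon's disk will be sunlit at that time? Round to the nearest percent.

71%

216.1 d spans 7 complete synodic months (7 × 29.53 = 206.71 d) plus 9.39 d.
The Moon has covered 9.39/29.53 of its cycle, so θ ≈ 360° × 9.39/29.53 = 114.5°.
With cos θ = (-0.414), the lit fraction is (1 − (-0.414))/2 ≈ 0.707, so 71%.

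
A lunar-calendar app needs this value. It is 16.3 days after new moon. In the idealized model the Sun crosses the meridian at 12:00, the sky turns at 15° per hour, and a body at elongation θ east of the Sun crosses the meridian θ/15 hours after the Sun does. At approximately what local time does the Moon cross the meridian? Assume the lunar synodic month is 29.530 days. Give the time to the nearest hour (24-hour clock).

01:00

Phase angle: θ = 360°·(16.3 d)/(29.530 d) = 198.7°.
At 15° of sky rotation per hour, 198.7° corresponds to a 13.25 h lag.
12:00 + 13.25 h ≈ 01:15 → 01:00 to the nearest hour.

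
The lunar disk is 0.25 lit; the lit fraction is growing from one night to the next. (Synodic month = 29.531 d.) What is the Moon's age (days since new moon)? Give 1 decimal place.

4.9 days

From f = (1 − cos θ)/2: cos θ = 1 − 2×0.25 = 0.500; arccos → 60.0°.
The Moon is waxing (0°–180°), so θ = 60.0° directly.
That fraction of the synodic month is 60.0/360 × 29.531 d ≈ 4.92 d.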